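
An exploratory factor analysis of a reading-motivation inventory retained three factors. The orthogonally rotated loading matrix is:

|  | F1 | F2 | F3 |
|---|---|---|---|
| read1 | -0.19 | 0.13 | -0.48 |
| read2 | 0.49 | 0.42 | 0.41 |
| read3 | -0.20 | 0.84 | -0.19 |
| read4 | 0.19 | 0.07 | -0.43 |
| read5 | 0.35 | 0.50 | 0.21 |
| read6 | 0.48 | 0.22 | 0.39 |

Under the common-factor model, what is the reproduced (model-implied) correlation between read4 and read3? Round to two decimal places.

r̂ = Σ λ_i·λ_j across factors = (0.19)(-0.20) + (0.07)(0.84) + (-0.43)(-0.19)
  = -0.0380 +0.0588 +0.0817 = 0.1025

0.10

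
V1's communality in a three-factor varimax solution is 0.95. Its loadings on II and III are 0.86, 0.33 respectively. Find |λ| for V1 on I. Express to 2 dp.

0.32

Under orthogonal rotation h² = Σλ², so λ_I² = h² − (0.8485) = 0.95 − 0.8485 = 0.1015.
|λ| = √0.1015 = 0.3186.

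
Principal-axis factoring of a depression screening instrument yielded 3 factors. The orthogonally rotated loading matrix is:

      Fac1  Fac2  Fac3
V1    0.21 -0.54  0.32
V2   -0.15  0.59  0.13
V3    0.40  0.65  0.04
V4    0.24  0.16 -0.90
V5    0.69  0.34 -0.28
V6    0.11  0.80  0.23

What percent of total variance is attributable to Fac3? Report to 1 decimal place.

17.7%

SS loadings for Fac3 = 0.32² + 0.13² + 0.04² + (-0.90)² + (-0.28)² + 0.23² = 1.0622
With 6 standardized items, total variance = 6. Proportion = 1.0622/6 = 0.1770 → 17.70%.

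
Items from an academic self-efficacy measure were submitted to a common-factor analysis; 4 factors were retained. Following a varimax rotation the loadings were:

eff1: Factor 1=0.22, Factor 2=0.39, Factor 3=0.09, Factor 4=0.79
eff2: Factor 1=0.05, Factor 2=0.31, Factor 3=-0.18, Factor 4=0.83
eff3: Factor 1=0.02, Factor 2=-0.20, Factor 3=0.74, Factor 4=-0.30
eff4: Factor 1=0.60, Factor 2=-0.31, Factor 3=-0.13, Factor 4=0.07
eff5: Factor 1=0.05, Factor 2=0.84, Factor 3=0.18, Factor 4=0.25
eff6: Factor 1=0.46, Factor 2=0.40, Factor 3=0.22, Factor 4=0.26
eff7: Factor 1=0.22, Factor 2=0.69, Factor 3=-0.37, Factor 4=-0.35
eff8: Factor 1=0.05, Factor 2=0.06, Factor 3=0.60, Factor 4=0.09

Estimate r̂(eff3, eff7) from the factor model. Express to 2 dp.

-0.30

r̂ = Σ λ_i·λ_j across factors = (0.02)(0.22) + (-0.20)(0.69) + (0.74)(-0.37) + (-0.30)(-0.35)
  = +0.0044 -0.1380 -0.2738 +0.1050 = -0.3024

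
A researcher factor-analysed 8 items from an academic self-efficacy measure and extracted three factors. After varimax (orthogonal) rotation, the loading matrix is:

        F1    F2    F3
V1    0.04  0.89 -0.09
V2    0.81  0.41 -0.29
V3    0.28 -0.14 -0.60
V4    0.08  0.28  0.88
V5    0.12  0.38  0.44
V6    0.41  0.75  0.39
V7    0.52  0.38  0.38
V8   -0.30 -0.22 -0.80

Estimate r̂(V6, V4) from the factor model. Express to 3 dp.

0.586

r̂ = Σ λ_i·λ_j across factors = (0.41)(0.08) + (0.75)(0.28) + (0.39)(0.88)
  = +0.0328 +0.2100 +0.3432 = 0.5860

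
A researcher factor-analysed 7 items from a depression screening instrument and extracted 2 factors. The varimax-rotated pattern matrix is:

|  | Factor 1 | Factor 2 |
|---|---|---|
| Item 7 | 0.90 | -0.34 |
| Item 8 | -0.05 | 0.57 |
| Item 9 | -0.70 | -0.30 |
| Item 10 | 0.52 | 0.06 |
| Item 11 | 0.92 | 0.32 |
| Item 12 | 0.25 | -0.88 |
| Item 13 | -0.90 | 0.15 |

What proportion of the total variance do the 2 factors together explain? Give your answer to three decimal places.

Communalities: 0.9256, 0.3274, 0.5800, 0.2740, 0.9488, 0.8369, 0.8325; Σh² = 4.7252.
Total variance with 7 standardized items is 7, so the solution explains 4.7252/7 = 0.6750.

0.675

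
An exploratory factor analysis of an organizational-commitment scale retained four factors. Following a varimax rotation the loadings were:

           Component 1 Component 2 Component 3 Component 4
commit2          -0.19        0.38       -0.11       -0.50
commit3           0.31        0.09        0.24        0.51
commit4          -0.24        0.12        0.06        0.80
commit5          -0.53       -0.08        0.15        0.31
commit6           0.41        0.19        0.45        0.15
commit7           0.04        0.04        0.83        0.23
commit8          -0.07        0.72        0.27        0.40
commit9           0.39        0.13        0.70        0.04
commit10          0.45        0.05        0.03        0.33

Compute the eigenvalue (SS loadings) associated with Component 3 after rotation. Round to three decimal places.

SS loadings for Component 3 = (-0.11)² + 0.24² + 0.06² + 0.15² + 0.45² + 0.83² + 0.27² + 0.70² + 0.03² = 0.0121 + 0.0576 + 0.0036 + 0.0225 + 0.2025 + 0.6889 + 0.0729 + 0.4900 + 0.0009 = 1.5510

1.551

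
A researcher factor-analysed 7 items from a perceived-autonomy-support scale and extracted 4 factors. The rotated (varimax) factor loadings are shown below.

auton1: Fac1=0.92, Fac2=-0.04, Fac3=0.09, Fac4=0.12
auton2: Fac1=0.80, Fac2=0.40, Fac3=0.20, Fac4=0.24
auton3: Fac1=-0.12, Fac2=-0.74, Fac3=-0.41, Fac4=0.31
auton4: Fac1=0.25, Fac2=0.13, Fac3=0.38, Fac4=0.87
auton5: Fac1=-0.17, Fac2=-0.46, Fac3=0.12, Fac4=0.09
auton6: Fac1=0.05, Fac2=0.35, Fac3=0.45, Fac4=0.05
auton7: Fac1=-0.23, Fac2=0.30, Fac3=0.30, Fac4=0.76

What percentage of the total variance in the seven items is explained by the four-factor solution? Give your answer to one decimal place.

71.1%

SS loadings by factor: 1.6476, 1.1502, 0.6675, 1.5132; total = 4.9785.
Total variance with 7 standardized items is 7, so the solution explains 4.9785/7 = 0.7112 = 71.12%.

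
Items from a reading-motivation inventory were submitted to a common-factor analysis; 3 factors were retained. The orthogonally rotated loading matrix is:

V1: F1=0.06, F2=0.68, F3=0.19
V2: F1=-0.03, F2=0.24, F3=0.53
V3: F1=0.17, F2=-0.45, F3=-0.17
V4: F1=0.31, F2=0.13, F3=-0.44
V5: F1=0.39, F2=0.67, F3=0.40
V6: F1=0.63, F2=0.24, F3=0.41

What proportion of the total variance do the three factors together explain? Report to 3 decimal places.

Communalities: 0.5021, 0.3394, 0.2603, 0.3066, 0.7610, 0.6226; Σh² = 2.7920.
Total variance with 6 standardized items is 6, so the solution explains 2.7920/6 = 0.4653.

0.465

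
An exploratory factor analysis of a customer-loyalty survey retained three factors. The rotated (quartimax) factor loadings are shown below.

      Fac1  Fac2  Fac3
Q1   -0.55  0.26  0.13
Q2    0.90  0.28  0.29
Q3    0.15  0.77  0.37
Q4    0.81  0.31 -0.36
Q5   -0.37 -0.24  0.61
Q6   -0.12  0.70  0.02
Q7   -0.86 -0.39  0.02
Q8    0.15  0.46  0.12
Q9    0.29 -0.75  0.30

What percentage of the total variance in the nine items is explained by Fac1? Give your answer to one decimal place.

SS loadings for Fac1 = (-0.55)² + 0.90² + 0.15² + 0.81² + (-0.37)² + (-0.12)² + (-0.86)² + 0.15² + 0.29² = 2.7886
With 9 standardized items, total variance = 9. Proportion = 2.7886/9 = 0.3098 → 30.98%.

31.0%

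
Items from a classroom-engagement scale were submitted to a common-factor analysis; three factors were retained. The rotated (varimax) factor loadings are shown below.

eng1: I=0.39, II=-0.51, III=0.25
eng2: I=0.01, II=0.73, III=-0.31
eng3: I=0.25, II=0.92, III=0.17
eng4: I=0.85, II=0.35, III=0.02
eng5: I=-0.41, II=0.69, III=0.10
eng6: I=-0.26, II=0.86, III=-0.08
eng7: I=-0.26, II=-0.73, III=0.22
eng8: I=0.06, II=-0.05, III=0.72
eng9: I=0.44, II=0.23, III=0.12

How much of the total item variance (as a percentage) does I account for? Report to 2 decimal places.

15.97%

SS loadings for I = 0.39² + 0.01² + 0.25² + 0.85² + (-0.41)² + (-0.26)² + (-0.26)² + 0.06² + 0.44² = 1.4377
With 9 standardized items, total variance = 9. Proportion = 1.4377/9 = 0.1597 → 15.97%.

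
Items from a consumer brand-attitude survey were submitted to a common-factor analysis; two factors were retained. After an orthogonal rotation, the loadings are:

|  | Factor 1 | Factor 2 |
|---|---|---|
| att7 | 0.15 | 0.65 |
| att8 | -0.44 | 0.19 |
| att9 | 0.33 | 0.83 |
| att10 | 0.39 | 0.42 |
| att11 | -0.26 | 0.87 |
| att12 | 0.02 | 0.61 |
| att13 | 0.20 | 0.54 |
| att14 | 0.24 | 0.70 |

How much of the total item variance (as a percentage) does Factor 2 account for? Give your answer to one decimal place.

SS loadings for Factor 2 = 0.65² + 0.19² + 0.83² + 0.42² + 0.87² + 0.61² + 0.54² + 0.70² = 3.2345
With 8 standardized items, total variance = 8. Proportion = 3.2345/8 = 0.4043 → 40.43%.

40.4%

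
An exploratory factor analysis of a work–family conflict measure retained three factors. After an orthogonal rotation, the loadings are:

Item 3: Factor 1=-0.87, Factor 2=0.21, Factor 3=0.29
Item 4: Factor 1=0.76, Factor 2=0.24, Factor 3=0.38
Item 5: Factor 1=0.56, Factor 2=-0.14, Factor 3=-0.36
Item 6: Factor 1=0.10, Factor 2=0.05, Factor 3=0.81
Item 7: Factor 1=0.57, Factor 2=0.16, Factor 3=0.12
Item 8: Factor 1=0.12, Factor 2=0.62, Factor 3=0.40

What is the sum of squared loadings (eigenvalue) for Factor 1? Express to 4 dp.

SS loadings for Factor 1 = (-0.87)² + 0.76² + 0.56² + 0.10² + 0.57² + 0.12² = 0.7569 + 0.5776 + 0.3136 + 0.0100 + 0.3249 + 0.0144 = 1.9974

1.9974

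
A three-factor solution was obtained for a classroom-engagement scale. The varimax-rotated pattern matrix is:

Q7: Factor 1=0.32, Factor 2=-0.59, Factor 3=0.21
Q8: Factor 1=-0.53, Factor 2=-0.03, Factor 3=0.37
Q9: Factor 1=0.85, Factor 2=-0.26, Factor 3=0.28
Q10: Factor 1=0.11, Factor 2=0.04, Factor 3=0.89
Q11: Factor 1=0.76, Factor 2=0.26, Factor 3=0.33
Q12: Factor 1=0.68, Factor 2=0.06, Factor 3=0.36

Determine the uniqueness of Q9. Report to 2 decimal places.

0.13

h² = 0.85² + (-0.26)² + 0.28² = 0.7225 + 0.0676 + 0.0784 = 0.8685
Uniqueness u² = 1 − h² = 1 − 0.8685 = 0.1315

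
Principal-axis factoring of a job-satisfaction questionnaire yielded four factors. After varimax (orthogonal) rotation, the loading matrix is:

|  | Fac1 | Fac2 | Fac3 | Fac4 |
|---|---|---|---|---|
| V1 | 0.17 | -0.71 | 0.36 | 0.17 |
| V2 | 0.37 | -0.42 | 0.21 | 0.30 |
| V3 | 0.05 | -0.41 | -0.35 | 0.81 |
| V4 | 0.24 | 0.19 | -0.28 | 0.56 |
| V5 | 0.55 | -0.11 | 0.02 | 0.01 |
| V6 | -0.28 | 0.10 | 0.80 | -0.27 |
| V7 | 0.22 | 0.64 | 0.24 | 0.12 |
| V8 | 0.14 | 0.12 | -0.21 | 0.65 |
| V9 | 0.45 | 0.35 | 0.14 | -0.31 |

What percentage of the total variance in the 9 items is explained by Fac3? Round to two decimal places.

12.63%

SS loadings for Fac3 = 0.36² + 0.21² + (-0.35)² + (-0.28)² + 0.02² + 0.80² + 0.24² + (-0.21)² + 0.14² = 1.1363
With 9 standardized items, total variance = 9. Proportion = 1.1363/9 = 0.1263 → 12.63%.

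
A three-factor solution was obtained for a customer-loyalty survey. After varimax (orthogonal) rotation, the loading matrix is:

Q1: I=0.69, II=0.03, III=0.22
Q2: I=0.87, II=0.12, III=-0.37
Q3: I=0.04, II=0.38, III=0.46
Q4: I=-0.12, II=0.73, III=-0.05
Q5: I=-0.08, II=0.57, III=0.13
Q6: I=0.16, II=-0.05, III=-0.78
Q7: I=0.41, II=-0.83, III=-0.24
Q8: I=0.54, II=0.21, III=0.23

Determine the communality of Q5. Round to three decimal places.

h² = (-0.08)² + 0.57² + 0.13² = 0.0064 + 0.3249 + 0.0169 = 0.3482

0.348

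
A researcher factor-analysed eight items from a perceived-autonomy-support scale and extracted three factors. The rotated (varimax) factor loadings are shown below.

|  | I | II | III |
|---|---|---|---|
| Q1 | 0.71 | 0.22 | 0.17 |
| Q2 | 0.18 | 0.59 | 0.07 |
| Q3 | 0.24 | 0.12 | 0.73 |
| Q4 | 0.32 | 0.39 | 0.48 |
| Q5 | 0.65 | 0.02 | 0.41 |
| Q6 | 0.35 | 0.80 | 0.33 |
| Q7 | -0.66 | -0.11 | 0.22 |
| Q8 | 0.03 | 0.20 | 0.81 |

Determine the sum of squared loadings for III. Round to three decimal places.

SS loadings for III = 0.17² + 0.07² + 0.73² + 0.48² + 0.41² + 0.33² + 0.22² + 0.81² = 0.0289 + 0.0049 + 0.5329 + 0.2304 + 0.1681 + 0.1089 + 0.0484 + 0.6561 = 1.7786

1.779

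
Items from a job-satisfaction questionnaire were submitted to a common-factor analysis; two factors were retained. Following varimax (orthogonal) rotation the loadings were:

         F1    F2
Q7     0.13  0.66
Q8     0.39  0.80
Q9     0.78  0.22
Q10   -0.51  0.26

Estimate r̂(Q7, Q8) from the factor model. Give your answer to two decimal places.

r̂ = Σ λ_i·λ_j across factors = (0.13)(0.39) + (0.66)(0.80)
  = +0.0507 +0.5280 = 0.5787

0.58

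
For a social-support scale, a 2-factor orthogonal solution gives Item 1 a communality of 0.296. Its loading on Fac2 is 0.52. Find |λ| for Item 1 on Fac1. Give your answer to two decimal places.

0.16

Under orthogonal rotation h² = Σλ², so λ_Fac1² = h² − (0.2704) = 0.296 − 0.2704 = 0.0256.
|λ| = √0.0256 = 0.1600.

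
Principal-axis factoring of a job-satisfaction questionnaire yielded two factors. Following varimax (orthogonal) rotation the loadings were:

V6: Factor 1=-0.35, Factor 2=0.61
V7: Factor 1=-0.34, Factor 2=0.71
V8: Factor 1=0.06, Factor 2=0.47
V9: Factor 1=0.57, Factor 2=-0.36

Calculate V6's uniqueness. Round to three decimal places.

h² = (-0.35)² + 0.61² = 0.1225 + 0.3721 = 0.4946
Uniqueness u² = 1 − h² = 1 − 0.4946 = 0.5054

0.505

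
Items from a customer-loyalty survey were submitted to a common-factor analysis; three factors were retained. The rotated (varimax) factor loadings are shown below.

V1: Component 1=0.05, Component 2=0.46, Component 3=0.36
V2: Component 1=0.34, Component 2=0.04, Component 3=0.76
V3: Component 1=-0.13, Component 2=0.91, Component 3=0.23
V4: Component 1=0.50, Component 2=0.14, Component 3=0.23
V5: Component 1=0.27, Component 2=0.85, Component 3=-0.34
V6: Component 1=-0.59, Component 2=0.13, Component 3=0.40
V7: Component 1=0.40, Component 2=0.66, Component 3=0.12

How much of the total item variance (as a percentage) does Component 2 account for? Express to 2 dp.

SS loadings for Component 2 = 0.46² + 0.04² + 0.91² + 0.14² + 0.85² + 0.13² + 0.66² = 2.2359
With 7 standardized items, total variance = 7. Proportion = 2.2359/7 = 0.3194 → 31.94%.

31.94%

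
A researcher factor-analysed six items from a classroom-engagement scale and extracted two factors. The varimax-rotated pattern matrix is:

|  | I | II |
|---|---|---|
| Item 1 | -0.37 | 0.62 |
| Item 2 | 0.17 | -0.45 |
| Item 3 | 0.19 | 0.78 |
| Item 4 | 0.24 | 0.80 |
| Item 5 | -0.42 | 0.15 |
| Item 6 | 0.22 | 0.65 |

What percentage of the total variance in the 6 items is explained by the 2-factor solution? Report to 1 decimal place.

46.1%

Communalities: 0.5213, 0.2314, 0.6445, 0.6976, 0.1989, 0.4709; Σh² = 2.7646.
Total variance with 6 standardized items is 6, so the solution explains 2.7646/6 = 0.4608 = 46.08%.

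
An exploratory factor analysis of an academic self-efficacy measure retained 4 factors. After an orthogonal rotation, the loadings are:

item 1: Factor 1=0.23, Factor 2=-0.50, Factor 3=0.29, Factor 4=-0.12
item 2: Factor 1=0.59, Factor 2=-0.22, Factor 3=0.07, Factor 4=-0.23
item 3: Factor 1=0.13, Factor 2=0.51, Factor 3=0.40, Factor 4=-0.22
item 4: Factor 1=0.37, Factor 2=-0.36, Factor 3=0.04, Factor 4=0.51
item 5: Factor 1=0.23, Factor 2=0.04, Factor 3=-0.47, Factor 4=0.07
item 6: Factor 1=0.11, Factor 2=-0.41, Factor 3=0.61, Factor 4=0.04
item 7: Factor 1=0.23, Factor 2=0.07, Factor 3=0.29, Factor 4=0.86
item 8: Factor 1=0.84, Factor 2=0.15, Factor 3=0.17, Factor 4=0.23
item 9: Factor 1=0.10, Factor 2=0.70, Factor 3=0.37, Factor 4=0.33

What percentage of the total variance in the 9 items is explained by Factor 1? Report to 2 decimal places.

15.43%

SS loadings for Factor 1 = 0.23² + 0.59² + 0.13² + 0.37² + 0.23² + 0.11² + 0.23² + 0.84² + 0.10² = 1.3883
With 9 standardized items, total variance = 9. Proportion = 1.3883/9 = 0.1543 → 15.43%.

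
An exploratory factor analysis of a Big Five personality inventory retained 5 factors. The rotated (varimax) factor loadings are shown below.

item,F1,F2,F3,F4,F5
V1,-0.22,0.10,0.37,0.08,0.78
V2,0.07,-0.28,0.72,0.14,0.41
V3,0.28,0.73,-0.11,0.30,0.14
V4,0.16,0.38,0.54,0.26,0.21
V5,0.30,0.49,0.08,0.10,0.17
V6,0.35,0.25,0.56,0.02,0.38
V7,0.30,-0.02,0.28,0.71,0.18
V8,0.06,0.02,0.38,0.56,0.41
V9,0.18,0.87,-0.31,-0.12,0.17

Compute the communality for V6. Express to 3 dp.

h² = 0.35² + 0.25² + 0.56² + 0.02² + 0.38² = 0.1225 + 0.0625 + 0.3136 + 0.0004 + 0.1444 = 0.6434

0.643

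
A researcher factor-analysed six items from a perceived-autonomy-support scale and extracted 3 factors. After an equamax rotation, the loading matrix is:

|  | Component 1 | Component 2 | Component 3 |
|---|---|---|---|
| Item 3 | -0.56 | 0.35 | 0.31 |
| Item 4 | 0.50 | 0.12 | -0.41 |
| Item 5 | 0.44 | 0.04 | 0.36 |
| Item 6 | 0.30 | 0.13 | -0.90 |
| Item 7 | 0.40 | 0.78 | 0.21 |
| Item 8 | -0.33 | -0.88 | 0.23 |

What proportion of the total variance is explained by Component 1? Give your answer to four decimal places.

SS loadings for Component 1 = (-0.56)² + 0.50² + 0.44² + 0.30² + 0.40² + (-0.33)² = 1.1161
Proportion of variance = 1.1161 / 6 = 0.1860.

0.1860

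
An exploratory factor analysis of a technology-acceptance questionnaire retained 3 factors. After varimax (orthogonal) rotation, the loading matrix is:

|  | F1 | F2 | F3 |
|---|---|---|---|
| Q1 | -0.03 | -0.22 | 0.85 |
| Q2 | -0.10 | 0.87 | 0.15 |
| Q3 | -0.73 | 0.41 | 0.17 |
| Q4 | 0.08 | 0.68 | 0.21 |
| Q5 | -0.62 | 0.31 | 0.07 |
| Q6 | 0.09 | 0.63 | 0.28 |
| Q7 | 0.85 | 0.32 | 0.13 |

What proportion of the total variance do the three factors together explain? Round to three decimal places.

0.659

SS loadings by factor: 1.6652, 2.0312, 0.9182; total = 4.6146.
Total variance with 7 standardized items is 7, so the solution explains 4.6146/7 = 0.6592.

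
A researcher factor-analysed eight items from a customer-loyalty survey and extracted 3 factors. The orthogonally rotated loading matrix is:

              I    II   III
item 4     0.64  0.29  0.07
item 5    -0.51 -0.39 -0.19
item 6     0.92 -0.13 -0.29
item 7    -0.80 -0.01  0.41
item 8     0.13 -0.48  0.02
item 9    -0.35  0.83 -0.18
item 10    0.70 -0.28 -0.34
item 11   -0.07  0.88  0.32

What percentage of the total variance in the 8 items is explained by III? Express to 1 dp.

6.8%

SS loadings for III = 0.07² + (-0.19)² + (-0.29)² + 0.41² + 0.02² + (-0.18)² + (-0.34)² + 0.32² = 0.5440
With 8 standardized items, total variance = 8. Proportion = 0.5440/8 = 0.0680 → 6.80%.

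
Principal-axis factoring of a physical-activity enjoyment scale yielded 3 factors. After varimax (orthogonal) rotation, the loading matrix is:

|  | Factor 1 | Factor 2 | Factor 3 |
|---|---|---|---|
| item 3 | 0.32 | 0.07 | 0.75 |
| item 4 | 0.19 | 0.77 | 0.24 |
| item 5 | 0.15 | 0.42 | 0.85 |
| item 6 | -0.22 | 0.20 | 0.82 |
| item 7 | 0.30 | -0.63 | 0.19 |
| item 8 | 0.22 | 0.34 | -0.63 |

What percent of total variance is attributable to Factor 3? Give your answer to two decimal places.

SS loadings for Factor 3 = 0.75² + 0.24² + 0.85² + 0.82² + 0.19² + (-0.63)² = 2.4480
With 6 standardized items, total variance = 6. Proportion = 2.4480/6 = 0.4080 → 40.80%.

40.80%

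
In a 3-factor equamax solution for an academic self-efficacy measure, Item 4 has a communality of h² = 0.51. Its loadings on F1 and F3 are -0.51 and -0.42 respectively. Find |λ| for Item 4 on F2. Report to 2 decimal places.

Under orthogonal rotation h² = Σλ², so λ_F2² = h² − (0.4365) = 0.51 − 0.4365 = 0.0735.
|λ| = √0.0735 = 0.2711.

0.27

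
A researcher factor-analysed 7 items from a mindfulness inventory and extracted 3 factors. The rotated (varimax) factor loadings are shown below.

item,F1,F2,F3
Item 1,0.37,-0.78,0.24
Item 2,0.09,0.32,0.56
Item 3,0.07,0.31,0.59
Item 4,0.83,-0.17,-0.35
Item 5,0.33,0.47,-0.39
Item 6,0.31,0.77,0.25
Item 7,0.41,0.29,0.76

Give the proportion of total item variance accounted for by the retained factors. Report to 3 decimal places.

SS loadings by factor: 1.2119, 1.7337, 1.6340; total = 4.5796.
Total variance with 7 standardized items is 7, so the solution explains 4.5796/7 = 0.6542.

0.654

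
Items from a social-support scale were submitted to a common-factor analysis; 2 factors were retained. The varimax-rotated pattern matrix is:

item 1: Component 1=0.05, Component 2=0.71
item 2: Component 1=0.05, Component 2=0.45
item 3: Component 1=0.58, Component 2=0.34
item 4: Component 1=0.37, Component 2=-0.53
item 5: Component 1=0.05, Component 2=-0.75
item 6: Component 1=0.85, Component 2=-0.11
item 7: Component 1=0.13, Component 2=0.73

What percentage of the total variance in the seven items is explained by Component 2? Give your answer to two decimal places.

SS loadings for Component 2 = 0.71² + 0.45² + 0.34² + (-0.53)² + (-0.75)² + (-0.11)² + 0.73² = 2.2106
With 7 standardized items, total variance = 7. Proportion = 2.2106/7 = 0.3158 → 31.58%.

31.58%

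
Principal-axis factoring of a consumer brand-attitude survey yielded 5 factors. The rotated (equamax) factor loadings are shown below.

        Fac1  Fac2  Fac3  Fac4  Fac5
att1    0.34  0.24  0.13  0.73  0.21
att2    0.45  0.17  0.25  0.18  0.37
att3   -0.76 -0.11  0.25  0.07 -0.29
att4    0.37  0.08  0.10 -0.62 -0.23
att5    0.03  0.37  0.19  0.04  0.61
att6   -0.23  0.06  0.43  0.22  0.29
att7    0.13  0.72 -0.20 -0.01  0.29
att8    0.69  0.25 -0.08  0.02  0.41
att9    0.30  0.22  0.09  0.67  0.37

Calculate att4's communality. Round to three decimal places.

0.591

h² = 0.37² + 0.08² + 0.10² + (-0.62)² + (-0.23)² = 0.1369 + 0.0064 + 0.0100 + 0.3844 + 0.0529 = 0.5906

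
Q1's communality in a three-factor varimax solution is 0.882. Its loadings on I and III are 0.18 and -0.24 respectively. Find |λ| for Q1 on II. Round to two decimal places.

0.89

Under orthogonal rotation h² = Σλ², so λ_II² = h² − (0.0900) = 0.882 − 0.0900 = 0.7920.
|λ| = √0.7920 = 0.8899.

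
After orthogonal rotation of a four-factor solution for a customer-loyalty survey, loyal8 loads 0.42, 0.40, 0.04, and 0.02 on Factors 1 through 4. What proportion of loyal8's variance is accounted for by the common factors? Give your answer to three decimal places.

0.338

h² = 0.42² + 0.40² + 0.04² + 0.02² = 0.1764 + 0.1600 + 0.0016 + 0.0004 = 0.3384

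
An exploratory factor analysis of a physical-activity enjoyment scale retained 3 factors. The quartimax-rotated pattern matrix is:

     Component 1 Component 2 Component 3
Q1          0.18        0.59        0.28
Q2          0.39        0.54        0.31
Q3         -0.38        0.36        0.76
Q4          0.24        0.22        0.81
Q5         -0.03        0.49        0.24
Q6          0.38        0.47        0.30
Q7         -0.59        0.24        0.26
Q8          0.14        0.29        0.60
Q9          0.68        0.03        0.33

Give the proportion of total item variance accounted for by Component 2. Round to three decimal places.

0.158

SS loadings for Component 2 = 0.59² + 0.54² + 0.36² + 0.22² + 0.49² + 0.47² + 0.24² + 0.29² + 0.03² = 1.4213
Proportion of variance = 1.4213 / 9 = 0.1579.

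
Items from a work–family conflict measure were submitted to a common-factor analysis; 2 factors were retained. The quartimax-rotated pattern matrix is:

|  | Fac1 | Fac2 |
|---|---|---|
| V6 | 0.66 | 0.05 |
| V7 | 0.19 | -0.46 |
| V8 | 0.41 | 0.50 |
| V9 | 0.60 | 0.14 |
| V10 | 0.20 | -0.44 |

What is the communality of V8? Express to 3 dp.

h² = 0.41² + 0.50² = 0.1681 + 0.2500 = 0.4181

0.418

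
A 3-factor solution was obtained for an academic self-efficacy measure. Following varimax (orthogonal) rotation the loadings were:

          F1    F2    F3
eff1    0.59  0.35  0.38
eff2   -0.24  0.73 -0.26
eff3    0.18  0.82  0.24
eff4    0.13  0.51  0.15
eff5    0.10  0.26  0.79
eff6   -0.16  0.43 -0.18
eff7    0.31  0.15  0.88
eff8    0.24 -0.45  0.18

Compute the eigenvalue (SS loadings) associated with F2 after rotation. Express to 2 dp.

2.07

SS loadings for F2 = 0.35² + 0.73² + 0.82² + 0.51² + 0.26² + 0.43² + 0.15² + (-0.45)² = 0.1225 + 0.5329 + 0.6724 + 0.2601 + 0.0676 + 0.1849 + 0.0225 + 0.2025 = 2.0654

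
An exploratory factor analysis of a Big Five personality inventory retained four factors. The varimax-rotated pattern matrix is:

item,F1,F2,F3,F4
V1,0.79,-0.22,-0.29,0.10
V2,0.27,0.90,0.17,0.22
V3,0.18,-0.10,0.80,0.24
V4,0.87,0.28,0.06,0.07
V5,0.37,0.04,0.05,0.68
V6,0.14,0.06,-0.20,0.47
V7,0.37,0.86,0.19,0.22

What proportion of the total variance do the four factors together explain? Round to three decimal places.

Communalities: 0.7666, 0.9602, 0.7400, 0.8438, 0.6034, 0.2841, 0.9610; Σh² = 5.1591.
Total variance with 7 standardized items is 7, so the solution explains 5.1591/7 = 0.7370.

0.737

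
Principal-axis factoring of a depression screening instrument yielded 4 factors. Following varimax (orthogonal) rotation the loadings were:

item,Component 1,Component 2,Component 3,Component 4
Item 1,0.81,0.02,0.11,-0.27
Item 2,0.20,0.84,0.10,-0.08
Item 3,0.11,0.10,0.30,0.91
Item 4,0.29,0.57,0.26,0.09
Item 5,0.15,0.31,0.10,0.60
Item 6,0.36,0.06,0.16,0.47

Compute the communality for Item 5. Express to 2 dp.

0.49

h² = 0.15² + 0.31² + 0.10² + 0.60² = 0.0225 + 0.0961 + 0.0100 + 0.3600 = 0.4886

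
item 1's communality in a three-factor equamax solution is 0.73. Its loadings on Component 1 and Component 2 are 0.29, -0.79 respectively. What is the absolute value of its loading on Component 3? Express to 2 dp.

Under orthogonal rotation h² = Σλ², so λ_Component 3² = h² − (0.7082) = 0.73 − 0.7082 = 0.0218.
|λ| = √0.0218 = 0.1476.

0.15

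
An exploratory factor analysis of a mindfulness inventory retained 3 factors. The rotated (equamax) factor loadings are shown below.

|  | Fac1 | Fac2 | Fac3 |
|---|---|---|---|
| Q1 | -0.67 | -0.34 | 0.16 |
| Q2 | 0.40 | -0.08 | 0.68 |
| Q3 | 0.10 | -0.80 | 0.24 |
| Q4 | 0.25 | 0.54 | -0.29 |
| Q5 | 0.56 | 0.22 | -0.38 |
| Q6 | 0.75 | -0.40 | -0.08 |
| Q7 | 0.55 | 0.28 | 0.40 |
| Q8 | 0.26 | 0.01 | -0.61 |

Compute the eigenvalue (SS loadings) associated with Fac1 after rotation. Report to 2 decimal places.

1.93

SS loadings for Fac1 = (-0.67)² + 0.40² + 0.10² + 0.25² + 0.56² + 0.75² + 0.55² + 0.26² = 0.4489 + 0.1600 + 0.0100 + 0.0625 + 0.3136 + 0.5625 + 0.3025 + 0.0676 = 1.9276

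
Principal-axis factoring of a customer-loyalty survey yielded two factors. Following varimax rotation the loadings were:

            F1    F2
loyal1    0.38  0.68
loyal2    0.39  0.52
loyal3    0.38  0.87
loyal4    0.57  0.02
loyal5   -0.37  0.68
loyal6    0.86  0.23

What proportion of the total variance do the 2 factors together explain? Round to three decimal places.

SS loadings by factor: 1.6423, 2.0054; total = 3.6477.
Total variance with 6 standardized items is 6, so the solution explains 3.6477/6 = 0.6080.

0.608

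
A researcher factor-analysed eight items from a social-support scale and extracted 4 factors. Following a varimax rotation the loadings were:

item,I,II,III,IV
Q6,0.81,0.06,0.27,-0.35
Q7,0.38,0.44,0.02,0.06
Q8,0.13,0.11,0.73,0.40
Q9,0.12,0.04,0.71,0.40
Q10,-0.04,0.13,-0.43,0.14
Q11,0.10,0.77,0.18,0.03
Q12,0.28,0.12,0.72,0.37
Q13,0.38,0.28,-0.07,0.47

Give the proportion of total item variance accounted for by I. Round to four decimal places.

SS loadings for I = 0.81² + 0.38² + 0.13² + 0.12² + (-0.04)² + 0.10² + 0.28² + 0.38² = 1.0662
Proportion of variance = 1.0662 / 8 = 0.1333.

0.1333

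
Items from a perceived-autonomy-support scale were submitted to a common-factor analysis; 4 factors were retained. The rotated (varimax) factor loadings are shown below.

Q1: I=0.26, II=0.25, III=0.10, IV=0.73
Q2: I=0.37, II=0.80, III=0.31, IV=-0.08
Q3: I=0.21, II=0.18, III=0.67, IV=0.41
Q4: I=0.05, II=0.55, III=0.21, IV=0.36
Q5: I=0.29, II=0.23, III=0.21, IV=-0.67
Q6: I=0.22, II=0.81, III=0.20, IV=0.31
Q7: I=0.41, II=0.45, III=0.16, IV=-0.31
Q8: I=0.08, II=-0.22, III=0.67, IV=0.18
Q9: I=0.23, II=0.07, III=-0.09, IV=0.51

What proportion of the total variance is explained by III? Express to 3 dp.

SS loadings for III = 0.10² + 0.31² + 0.67² + 0.21² + 0.21² + 0.20² + 0.16² + 0.67² + (-0.09)² = 1.1658
Proportion of variance = 1.1658 / 9 = 0.1295.

0.130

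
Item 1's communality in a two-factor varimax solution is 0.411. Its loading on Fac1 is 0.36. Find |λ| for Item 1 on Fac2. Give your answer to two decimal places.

Under orthogonal rotation h² = Σλ², so λ_Fac2² = h² − (0.1296) = 0.411 − 0.1296 = 0.2814.
|λ| = √0.2814 = 0.5305.

0.53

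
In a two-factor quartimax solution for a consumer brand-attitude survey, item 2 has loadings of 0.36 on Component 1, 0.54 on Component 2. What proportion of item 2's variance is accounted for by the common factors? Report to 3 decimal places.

0.421

h² = 0.36² + 0.54² = 0.1296 + 0.2916 = 0.4212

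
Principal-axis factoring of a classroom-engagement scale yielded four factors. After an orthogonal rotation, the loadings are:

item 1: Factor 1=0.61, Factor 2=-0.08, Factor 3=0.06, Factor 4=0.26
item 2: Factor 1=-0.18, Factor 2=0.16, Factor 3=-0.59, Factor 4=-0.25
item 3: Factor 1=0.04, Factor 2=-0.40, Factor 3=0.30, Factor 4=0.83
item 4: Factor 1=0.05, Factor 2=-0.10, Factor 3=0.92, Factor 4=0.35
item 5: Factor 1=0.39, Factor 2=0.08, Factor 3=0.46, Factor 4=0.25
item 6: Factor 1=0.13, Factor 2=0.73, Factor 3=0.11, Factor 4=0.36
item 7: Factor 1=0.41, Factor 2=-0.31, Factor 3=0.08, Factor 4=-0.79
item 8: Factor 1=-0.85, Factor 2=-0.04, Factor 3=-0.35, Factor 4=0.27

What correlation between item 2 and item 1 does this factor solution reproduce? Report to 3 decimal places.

-0.223

r̂ = Σ λ_i·λ_j across factors = (-0.18)(0.61) + (0.16)(-0.08) + (-0.59)(0.06) + (-0.25)(0.26)
  = -0.1098 -0.0128 -0.0354 -0.0650 = -0.2230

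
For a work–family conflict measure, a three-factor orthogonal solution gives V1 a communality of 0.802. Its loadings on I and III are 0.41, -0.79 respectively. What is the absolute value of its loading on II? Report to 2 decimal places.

Under orthogonal rotation h² = Σλ², so λ_II² = h² − (0.7922) = 0.802 − 0.7922 = 0.0098.
|λ| = √0.0098 = 0.0990.

0.10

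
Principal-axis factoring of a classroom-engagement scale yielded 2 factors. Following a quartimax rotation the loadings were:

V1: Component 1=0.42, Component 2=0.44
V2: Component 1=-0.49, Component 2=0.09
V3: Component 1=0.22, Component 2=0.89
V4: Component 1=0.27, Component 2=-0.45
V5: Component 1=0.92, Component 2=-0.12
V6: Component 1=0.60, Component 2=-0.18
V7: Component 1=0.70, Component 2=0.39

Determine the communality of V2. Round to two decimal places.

0.25

h² = (-0.49)² + 0.09² = 0.2401 + 0.0081 = 0.2482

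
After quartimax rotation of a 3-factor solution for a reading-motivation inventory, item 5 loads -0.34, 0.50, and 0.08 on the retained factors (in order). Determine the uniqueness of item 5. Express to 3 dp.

h² = (-0.34)² + 0.50² + 0.08² = 0.1156 + 0.2500 + 0.0064 = 0.3720
Uniqueness u² = 1 − h² = 1 − 0.3720 = 0.6280

0.628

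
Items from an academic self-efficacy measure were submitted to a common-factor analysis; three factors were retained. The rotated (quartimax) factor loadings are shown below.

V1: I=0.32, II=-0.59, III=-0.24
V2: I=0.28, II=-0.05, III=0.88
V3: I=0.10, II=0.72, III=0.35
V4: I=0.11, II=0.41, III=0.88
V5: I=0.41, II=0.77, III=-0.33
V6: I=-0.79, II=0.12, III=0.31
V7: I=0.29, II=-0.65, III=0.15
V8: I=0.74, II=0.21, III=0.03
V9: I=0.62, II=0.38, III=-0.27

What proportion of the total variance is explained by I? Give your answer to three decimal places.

0.223

SS loadings for I = 0.32² + 0.28² + 0.10² + 0.11² + 0.41² + (-0.79)² + 0.29² + 0.74² + 0.62² = 2.0112
Proportion of variance = 2.0112 / 9 = 0.2235.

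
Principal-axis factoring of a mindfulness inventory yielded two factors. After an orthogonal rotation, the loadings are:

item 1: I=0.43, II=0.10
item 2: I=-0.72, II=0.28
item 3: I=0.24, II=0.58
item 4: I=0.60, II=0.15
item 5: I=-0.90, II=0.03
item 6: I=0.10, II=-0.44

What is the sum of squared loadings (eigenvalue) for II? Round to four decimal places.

SS loadings for II = 0.10² + 0.28² + 0.58² + 0.15² + 0.03² + (-0.44)² = 0.0100 + 0.0784 + 0.3364 + 0.0225 + 0.0009 + 0.1936 = 0.6418

0.6418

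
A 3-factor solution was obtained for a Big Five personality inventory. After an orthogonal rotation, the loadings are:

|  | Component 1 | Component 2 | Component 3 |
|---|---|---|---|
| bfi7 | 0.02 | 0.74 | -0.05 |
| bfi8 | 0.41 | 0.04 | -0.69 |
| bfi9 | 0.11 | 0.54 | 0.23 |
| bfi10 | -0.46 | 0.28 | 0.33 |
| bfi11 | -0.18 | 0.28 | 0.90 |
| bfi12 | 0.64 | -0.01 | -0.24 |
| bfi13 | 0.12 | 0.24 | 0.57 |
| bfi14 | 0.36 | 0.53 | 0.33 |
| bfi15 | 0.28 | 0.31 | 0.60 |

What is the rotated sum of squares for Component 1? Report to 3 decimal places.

SS loadings for Component 1 = 0.02² + 0.41² + 0.11² + (-0.46)² + (-0.18)² + 0.64² + 0.12² + 0.36² + 0.28² = 0.0004 + 0.1681 + 0.0121 + 0.2116 + 0.0324 + 0.4096 + 0.0144 + 0.1296 + 0.0784 = 1.0566

1.057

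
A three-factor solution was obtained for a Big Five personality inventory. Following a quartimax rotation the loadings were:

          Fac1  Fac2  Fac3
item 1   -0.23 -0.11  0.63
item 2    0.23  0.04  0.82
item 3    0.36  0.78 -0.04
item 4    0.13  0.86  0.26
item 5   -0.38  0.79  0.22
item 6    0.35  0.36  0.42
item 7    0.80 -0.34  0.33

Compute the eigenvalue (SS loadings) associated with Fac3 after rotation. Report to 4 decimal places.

1.4722

SS loadings for Fac3 = 0.63² + 0.82² + (-0.04)² + 0.26² + 0.22² + 0.42² + 0.33² = 0.3969 + 0.6724 + 0.0016 + 0.0676 + 0.0484 + 0.1764 + 0.1089 = 1.4722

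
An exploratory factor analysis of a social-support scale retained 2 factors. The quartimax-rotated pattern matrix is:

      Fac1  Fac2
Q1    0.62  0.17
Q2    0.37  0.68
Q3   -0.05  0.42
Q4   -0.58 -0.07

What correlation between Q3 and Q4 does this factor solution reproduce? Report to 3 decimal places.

r̂ = Σ λ_i·λ_j across factors = (-0.05)(-0.58) + (0.42)(-0.07)
  = +0.0290 -0.0294 = -0.0004

-0.000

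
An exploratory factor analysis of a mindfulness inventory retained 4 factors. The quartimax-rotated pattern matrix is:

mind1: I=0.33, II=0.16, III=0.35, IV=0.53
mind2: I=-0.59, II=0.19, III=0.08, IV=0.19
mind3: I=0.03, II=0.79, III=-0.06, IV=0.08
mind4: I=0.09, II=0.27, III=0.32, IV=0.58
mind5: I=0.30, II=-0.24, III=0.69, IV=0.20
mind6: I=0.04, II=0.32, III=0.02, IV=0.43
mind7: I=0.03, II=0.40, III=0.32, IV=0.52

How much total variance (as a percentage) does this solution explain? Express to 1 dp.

Communalities: 0.5379, 0.4267, 0.6350, 0.5198, 0.6637, 0.2893, 0.5337; Σh² = 3.6061.
Total variance with 7 standardized items is 7, so the solution explains 3.6061/7 = 0.5152 = 51.52%.

51.5%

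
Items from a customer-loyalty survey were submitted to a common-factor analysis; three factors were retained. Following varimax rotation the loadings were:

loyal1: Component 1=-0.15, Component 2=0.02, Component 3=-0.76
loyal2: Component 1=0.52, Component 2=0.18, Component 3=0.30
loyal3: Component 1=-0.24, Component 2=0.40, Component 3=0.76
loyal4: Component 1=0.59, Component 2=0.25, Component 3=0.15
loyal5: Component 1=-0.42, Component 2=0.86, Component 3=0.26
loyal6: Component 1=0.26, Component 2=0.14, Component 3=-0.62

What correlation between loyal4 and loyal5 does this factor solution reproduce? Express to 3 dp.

r̂ = Σ λ_i·λ_j across factors = (0.59)(-0.42) + (0.25)(0.86) + (0.15)(0.26)
  = -0.2478 +0.2150 +0.0390 = 0.0062

0.006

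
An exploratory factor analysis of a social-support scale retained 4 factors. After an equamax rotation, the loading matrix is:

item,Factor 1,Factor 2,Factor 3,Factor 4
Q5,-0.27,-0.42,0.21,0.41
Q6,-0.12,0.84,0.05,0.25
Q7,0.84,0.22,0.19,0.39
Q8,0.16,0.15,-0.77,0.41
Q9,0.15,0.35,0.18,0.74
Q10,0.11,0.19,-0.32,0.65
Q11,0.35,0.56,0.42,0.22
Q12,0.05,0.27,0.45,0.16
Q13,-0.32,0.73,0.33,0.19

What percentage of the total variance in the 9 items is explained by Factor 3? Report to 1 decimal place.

SS loadings for Factor 3 = 0.21² + 0.05² + 0.19² + (-0.77)² + 0.18² + (-0.32)² + 0.42² + 0.45² + 0.33² = 1.2982
With 9 standardized items, total variance = 9. Proportion = 1.2982/9 = 0.1442 → 14.42%.

14.4%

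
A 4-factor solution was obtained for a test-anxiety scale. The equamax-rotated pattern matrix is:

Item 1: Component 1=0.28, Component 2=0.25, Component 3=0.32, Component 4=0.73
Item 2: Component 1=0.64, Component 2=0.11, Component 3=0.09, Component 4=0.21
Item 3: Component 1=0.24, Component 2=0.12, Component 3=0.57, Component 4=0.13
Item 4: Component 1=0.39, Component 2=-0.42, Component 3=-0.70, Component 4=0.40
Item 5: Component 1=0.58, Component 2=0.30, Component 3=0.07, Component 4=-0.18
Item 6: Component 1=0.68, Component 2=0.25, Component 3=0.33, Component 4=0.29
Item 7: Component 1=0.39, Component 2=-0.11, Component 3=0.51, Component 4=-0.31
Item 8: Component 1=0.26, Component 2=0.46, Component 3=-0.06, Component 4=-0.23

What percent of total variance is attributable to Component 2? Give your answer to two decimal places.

SS loadings for Component 2 = 0.25² + 0.11² + 0.12² + (-0.42)² + 0.30² + 0.25² + (-0.11)² + 0.46² = 0.6416
With 8 standardized items, total variance = 8. Proportion = 0.6416/8 = 0.0802 → 8.02%.

8.02%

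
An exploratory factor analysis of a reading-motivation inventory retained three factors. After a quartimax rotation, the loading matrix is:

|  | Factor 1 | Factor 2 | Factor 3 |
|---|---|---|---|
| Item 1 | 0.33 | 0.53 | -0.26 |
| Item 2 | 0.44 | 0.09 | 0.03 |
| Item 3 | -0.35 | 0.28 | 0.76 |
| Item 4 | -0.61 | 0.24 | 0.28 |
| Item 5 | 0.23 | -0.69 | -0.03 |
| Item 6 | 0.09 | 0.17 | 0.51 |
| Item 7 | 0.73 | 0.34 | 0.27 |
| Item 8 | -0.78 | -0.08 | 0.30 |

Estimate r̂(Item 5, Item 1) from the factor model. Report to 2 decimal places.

r̂ = Σ λ_i·λ_j across factors = (0.23)(0.33) + (-0.69)(0.53) + (-0.03)(-0.26)
  = +0.0759 -0.3657 +0.0078 = -0.2820

-0.28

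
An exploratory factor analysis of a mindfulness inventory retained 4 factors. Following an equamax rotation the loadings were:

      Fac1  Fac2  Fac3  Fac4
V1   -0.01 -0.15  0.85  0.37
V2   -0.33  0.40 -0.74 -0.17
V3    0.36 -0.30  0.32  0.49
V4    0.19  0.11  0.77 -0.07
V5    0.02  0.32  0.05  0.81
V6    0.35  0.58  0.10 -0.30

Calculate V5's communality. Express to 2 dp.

0.76

h² = 0.02² + 0.32² + 0.05² + 0.81² = 0.0004 + 0.1024 + 0.0025 + 0.6561 = 0.7614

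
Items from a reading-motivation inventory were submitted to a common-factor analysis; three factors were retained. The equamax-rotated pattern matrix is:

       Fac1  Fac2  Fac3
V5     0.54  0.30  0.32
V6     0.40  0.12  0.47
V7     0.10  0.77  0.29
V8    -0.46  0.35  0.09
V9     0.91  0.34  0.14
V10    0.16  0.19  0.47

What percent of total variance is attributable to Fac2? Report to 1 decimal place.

16.2%

SS loadings for Fac2 = 0.30² + 0.12² + 0.77² + 0.35² + 0.34² + 0.19² = 0.9715
With 6 standardized items, total variance = 6. Proportion = 0.9715/6 = 0.1619 → 16.19%.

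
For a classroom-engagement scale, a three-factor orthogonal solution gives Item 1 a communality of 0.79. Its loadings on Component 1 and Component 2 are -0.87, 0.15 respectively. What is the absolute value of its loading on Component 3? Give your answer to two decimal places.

0.10

Under orthogonal rotation h² = Σλ², so λ_Component 3² = h² − (0.7794) = 0.79 − 0.7794 = 0.0106.
|λ| = √0.0106 = 0.1030.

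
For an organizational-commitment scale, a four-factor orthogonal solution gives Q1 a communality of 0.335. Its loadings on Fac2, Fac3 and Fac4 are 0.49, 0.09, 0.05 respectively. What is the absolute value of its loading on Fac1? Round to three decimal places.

0.290

Under orthogonal rotation h² = Σλ², so λ_Fac1² = h² − (0.2507) = 0.335 − 0.2507 = 0.0843.
|λ| = √0.0843 = 0.2903.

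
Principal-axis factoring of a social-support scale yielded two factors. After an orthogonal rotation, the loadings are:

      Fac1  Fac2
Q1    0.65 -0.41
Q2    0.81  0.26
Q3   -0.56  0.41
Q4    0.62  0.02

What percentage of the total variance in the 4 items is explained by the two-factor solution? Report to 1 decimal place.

Communalities: 0.5906, 0.7237, 0.4817, 0.3848; Σh² = 2.1808.
Total variance with 4 standardized items is 4, so the solution explains 2.1808/4 = 0.5452 = 54.52%.

54.5%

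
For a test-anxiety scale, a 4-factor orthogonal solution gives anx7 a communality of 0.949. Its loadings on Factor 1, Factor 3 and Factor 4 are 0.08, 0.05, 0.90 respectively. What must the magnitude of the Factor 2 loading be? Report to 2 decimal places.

Under orthogonal rotation h² = Σλ², so λ_Factor 2² = h² − (0.8189) = 0.949 − 0.8189 = 0.1301.
|λ| = √0.1301 = 0.3607.

0.36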